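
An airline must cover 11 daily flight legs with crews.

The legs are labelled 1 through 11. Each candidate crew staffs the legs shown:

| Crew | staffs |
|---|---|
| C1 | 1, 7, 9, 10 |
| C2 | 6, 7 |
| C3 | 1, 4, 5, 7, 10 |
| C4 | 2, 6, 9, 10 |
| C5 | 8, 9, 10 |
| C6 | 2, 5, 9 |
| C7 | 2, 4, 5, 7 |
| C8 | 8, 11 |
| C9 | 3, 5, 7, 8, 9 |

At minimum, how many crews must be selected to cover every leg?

C3 and C4 and C8 and C9 together: C3 ∪ C4 ∪ C8 ∪ C9 = {1, 2, 3, 4, 5, 6, 7, 8, 9, 10, 11} — every leg is covered.
No 3 of the 9 crews cover everything (all 84 combinations miss at least one leg), so 4 is optimal.

4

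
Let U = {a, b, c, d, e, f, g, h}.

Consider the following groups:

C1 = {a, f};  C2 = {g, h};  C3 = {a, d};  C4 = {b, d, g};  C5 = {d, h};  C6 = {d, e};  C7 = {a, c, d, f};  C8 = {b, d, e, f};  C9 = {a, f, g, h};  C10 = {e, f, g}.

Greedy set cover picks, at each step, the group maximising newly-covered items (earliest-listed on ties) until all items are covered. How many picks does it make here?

3

Greedy: pick C7 (covers 4 new) → pick C2 (covers 2 new) → pick C8 (covers 2 new). Total picks: 3.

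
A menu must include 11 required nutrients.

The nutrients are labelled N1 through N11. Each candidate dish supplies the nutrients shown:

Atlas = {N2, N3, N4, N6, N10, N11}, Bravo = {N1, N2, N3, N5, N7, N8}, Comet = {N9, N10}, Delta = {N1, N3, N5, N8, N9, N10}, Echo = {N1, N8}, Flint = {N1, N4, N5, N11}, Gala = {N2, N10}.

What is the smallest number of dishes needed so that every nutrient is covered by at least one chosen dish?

3

Atlas and Bravo and Delta together: Atlas ∪ Bravo ∪ Delta = {N1, N2, N3, N4, N5, N6, N7, N8, N9, N10, N11} — every nutrient is covered.
Only Atlas contains N6, so Atlas is forced; the remaining 5 nutrients need at least 2 more dishes (each remaining dish adds at most 4) — so at least 3 dishes are needed, and 3 is optimal.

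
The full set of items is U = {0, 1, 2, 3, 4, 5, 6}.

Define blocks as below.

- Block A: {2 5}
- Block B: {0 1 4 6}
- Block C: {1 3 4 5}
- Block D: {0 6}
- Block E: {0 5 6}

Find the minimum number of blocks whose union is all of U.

Take {A, C, E}. Their union is {0, 1, 2, 3, 4, 5, 6}, which is all 7 items.
Only A contains 2, so A is forced; the remaining 5 items need at least 2 more blocks (each remaining block adds at most 4) — so at least 3 blocks are needed, and 3 is optimal.

3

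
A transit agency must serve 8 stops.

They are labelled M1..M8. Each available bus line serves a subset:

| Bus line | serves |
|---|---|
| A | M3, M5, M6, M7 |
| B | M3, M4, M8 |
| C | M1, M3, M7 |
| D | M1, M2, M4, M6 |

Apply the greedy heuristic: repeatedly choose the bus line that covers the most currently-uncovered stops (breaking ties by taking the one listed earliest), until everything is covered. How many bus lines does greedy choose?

3

Greedy: pick A (covers 4 new) → pick D (covers 3 new) → pick B (covers 1 new). Total picks: 3.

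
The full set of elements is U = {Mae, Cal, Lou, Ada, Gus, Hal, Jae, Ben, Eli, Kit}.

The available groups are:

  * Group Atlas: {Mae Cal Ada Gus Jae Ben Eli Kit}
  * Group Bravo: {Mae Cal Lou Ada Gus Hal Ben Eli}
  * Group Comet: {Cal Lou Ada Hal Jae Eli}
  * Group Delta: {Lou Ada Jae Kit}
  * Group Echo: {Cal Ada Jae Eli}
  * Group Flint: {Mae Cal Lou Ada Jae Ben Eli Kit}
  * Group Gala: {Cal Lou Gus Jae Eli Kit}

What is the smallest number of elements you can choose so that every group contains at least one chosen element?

The 2 elements {Cal, Jae} hit every group.
No single element lies in every group, so at least 2 are needed and 2 is optimal.

2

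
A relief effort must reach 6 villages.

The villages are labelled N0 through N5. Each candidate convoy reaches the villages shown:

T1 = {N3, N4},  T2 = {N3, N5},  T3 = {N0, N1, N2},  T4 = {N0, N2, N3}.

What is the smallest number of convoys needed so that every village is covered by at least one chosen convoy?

3

T1 and T2 and T3 together: T1 ∪ T2 ∪ T3 = {N0, N1, N2, N3, N4, N5} — every village is covered.
Only T3 contains N1, so T3 is forced; the remaining 3 villages need at least 2 more convoys (each remaining convoy adds at most 2) — so at least 3 convoys are needed, and 3 is optimal.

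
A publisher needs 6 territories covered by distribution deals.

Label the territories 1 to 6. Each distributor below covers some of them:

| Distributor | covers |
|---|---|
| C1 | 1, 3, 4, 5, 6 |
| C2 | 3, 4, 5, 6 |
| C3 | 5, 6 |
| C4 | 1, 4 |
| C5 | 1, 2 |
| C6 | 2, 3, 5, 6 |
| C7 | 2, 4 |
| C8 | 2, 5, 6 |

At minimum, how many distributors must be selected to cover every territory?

Take {C2, C5}. Their union is {1, 2, 3, 4, 5, 6}, which is all 6 territories.
No single distributor has all 6 territories (the largest, C1, has 5), so 2 is optimal.

2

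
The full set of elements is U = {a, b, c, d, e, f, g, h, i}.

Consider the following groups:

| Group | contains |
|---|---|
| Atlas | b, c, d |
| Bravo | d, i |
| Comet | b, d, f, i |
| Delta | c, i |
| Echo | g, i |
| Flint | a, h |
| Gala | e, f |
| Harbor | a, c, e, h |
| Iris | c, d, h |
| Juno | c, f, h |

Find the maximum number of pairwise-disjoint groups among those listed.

4

Atlas, Echo, Flint, Gala are pairwise disjoint (Atlas={b,c,d}; Echo={g,i}; Flint={a,h}; Gala={e,f}).
Every remaining group overlaps one of these, and no 5 of the listed groups are pairwise disjoint, so 4 is the maximum.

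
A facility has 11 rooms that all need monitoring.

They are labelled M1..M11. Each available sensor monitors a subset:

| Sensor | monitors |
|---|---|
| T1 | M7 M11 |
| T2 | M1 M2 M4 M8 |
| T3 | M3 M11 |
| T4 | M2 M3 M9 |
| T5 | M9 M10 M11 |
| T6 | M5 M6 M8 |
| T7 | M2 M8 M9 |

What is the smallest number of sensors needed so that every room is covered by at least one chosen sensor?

5

T1 and T2 and T3 and T5 and T6 together: T1 ∪ T2 ∪ T3 ∪ T5 ∪ T6 = {M1, M2, M3, M4, M5, M6, M7, M8, M9, M10, M11} — every room is covered.
No 4 of the 7 sensors cover everything (all 35 combinations miss at least one room), so 5 is optimal.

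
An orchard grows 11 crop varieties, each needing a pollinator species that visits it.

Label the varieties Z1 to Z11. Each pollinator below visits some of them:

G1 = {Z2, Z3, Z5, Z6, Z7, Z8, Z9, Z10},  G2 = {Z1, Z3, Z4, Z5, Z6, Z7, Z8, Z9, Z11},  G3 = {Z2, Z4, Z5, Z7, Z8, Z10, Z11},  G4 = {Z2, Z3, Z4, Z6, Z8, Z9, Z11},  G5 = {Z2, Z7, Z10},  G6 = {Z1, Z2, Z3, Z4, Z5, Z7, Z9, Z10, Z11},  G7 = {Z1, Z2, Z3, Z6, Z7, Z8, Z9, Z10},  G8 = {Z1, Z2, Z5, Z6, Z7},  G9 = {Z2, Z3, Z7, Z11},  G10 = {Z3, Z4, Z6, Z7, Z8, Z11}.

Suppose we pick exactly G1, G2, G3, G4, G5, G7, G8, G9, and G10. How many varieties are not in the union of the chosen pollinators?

0

Union of G1, G2, G3, G4, G5, G7, G8, G9, G10 = {Z1, Z2, Z3, Z4, Z5, Z6, Z7, Z8, Z9, Z10, Z11} — that's every variety, so 0 are uncovered.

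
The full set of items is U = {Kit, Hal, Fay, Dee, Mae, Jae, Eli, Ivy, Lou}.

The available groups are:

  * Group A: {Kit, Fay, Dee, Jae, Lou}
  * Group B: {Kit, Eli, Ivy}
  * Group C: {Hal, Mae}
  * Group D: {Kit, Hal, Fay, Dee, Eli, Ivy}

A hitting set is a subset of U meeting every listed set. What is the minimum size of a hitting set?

2

The 2 items {Kit, Mae} hit every group.
The groups B, C are pairwise disjoint, so any hitting set needs a separate item for each — at least 2. Hence 2 is optimal.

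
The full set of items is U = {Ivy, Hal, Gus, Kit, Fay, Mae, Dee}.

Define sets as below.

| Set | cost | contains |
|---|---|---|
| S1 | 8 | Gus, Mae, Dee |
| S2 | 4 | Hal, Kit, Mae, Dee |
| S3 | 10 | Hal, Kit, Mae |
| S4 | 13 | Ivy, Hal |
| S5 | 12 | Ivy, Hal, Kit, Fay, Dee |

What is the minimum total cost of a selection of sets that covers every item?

20

S1, S5 together cover every item (S1 ∪ S5 = {Ivy, Hal, Gus, Kit, Fay, Mae, Dee}); total cost 8 + 12 = 20.
The greedy pick S2, S5, S1 costs 24; no covering selection beats 20.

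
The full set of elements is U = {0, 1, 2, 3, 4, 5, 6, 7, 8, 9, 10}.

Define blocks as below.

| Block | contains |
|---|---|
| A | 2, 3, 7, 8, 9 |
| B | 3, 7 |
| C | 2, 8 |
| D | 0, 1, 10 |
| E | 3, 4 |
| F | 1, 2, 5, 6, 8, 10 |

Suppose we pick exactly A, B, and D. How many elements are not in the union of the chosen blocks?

Union of A, B, D = {0, 1, 2, 3, 7, 8, 9, 10}.
Not covered: 4, 5, 6 — 3 elements.

3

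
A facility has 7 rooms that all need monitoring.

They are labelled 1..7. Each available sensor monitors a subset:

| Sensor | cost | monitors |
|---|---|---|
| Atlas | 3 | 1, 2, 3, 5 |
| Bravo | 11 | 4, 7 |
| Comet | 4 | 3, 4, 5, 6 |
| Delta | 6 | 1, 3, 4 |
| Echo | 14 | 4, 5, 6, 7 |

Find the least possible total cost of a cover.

17

Atlas, Echo together cover every room (Atlas ∪ Echo = {1, 2, 3, 4, 5, 6, 7}); total cost 3 + 14 = 17.
The greedy pick Atlas, Comet, Bravo costs 18; no covering selection beats 17.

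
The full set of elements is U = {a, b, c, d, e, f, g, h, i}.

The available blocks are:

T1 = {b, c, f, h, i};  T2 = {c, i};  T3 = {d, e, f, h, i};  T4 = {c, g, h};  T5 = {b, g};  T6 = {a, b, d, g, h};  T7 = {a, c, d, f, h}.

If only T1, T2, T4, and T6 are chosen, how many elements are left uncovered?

Union of T1, T2, T4, T6 = {a, b, c, d, f, g, h, i}.
Not covered: e — 1 element.

1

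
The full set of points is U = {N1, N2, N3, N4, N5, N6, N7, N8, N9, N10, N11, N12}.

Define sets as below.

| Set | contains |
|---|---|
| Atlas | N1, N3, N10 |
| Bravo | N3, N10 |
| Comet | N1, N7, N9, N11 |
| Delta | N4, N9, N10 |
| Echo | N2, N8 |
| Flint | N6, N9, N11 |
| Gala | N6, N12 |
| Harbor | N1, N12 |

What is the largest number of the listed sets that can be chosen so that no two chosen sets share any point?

Bravo, Comet, Echo, Gala are pairwise disjoint (Bravo={N3,N10}; Comet={N1,N7,N9,N11}; Echo={N2,N8}; Gala={N6,N12}).
Every remaining set overlaps one of these, and no 5 of the listed sets are pairwise disjoint, so 4 is the maximum.

4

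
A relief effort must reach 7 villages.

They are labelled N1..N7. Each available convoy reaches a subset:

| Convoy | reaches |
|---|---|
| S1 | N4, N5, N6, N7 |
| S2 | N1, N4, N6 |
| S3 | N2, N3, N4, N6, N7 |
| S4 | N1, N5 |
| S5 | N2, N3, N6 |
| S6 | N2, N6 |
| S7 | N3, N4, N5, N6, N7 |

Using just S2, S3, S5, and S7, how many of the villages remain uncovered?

0

Union of S2, S3, S5, S7 = {N1, N2, N3, N4, N5, N6, N7} — that's every village, so 0 are uncovered.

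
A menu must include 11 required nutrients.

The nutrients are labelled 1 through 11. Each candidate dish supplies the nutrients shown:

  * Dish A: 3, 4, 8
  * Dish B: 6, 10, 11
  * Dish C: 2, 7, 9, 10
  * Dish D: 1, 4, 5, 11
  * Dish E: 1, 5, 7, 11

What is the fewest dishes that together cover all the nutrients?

4

Take {A, B, C, E}. Their union is {1, 2, 3, 4, 5, 6, 7, 8, 9, 10, 11}, which is all 11 nutrients.
Only B contains 6, so B is forced; the remaining 8 nutrients need at least 3 more dishes (each remaining dish adds at most 3) — so at least 4 dishes are needed, and 4 is optimal.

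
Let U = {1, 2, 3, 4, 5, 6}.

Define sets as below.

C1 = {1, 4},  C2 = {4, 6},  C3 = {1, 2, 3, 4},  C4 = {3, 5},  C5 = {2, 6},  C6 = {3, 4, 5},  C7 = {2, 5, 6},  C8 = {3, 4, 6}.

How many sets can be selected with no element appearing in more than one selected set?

C1, C4, C5 are pairwise disjoint (C1={1,4}; C4={3,5}; C5={2,6}).
Every remaining set overlaps one of these, and no 4 of the listed sets are pairwise disjoint, so 3 is the maximum.

3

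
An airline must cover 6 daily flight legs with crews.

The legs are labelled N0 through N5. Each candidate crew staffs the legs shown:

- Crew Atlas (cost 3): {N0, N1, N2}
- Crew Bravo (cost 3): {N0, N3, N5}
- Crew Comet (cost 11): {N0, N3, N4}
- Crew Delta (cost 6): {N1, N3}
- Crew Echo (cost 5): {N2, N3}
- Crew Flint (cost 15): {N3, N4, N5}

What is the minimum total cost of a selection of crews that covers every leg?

17

Atlas, Bravo, Comet together cover every leg (Atlas ∪ Bravo ∪ Comet = {N0, N1, N2, N3, N4, N5}); total cost 3 + 3 + 11 = 17.
No covering selection has total cost below 17.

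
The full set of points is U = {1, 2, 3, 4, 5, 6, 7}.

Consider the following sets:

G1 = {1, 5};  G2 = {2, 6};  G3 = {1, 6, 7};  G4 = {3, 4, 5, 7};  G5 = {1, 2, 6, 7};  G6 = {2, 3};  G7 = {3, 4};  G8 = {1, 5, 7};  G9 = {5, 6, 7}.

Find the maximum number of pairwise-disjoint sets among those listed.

3

G1, G2, G7 are pairwise disjoint (G1={1,5}; G2={2,6}; G7={3,4}).
Every remaining set overlaps one of these, and no 4 of the listed sets are pairwise disjoint, so 3 is the maximum.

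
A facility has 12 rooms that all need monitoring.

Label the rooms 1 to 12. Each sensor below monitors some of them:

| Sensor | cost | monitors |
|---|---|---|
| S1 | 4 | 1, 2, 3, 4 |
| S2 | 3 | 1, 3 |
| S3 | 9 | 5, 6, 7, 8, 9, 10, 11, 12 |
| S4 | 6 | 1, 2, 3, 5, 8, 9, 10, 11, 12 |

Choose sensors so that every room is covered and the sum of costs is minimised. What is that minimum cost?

13

S1, S3 together cover every room (S1 ∪ S3 = {1, 2, 3, 4, 5, 6, 7, 8, 9, 10, 11, 12}); total cost 4 + 9 = 13.
The greedy pick S4, S1, S3 costs 19; no covering selection beats 13.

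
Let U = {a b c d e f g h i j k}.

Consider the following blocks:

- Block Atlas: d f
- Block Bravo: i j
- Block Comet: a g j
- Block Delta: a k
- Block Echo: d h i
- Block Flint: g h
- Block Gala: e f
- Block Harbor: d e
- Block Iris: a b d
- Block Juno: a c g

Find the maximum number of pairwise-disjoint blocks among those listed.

Bravo, Flint, Gala, Iris are pairwise disjoint (Bravo={i,j}; Flint={g,h}; Gala={e,f}; Iris={a,b,d}).
Every remaining block overlaps one of these, and no 5 of the listed blocks are pairwise disjoint, so 4 is the maximum.

4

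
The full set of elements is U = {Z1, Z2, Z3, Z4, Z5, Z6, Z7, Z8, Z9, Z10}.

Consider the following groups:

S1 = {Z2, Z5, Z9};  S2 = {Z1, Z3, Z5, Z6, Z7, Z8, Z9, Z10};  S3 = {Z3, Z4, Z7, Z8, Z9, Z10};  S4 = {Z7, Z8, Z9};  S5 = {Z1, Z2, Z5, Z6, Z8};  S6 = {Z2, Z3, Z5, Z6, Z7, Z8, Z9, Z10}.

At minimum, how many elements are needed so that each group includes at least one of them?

2

The 2 elements {Z8, Z9} hit every group.
No single element lies in every group, so at least 2 are needed and 2 is optimal.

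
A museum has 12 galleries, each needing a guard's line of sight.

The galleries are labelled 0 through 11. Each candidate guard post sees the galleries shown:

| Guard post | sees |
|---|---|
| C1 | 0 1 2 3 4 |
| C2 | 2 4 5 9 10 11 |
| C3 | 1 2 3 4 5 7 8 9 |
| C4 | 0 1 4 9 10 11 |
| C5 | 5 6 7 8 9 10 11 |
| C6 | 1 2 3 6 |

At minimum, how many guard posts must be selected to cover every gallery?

2

C1 and C5 together: C1 ∪ C5 = {0, 1, 2, 3, 4, 5, 6, 7, 8, 9, 10, 11} — every gallery is covered.
No single guard post has all 12 galleries (the largest, C3, has 8), so 2 is optimal.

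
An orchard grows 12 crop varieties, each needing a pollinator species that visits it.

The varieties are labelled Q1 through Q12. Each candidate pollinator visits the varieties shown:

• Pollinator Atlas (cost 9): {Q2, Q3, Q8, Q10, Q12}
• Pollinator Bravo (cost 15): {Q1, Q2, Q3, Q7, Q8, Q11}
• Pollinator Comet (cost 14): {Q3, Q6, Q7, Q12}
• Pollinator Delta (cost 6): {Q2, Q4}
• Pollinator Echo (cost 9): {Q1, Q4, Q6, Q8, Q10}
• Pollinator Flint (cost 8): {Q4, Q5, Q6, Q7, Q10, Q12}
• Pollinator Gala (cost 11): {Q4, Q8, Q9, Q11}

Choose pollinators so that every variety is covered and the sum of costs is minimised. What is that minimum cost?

Bravo, Flint, Gala together cover every variety (Bravo ∪ Flint ∪ Gala = {Q1, Q2, Q3, Q4, Q5, Q6, Q7, Q8, Q9, Q10, Q11, Q12}); total cost 15 + 8 + 11 = 34.
The greedy pick Flint, Atlas, Gala, Echo costs 37; no covering selection beats 34.

34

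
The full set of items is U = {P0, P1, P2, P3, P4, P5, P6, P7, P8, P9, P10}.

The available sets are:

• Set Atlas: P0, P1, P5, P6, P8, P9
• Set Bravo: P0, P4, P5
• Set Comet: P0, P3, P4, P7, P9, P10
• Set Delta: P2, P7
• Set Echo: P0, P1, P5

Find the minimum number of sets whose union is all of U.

3

Atlas, Comet, and Delta cover everything between them: the union {P0, P1, P2, P3, P4, P5, P6, P7, P8, P9, P10} is all of U.
Only Delta contains P2, so Delta is forced; the remaining 9 items need at least 2 more sets (each remaining set adds at most 6) — so at least 3 sets are needed, and 3 is optimal.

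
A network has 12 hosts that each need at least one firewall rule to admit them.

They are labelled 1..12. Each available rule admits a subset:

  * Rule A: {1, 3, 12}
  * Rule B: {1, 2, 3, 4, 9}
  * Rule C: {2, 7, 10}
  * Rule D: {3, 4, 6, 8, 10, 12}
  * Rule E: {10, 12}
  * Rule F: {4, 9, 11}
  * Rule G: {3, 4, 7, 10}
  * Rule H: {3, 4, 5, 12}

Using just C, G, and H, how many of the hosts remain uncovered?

Union of C, G, H = {2, 3, 4, 5, 7, 10, 12}.
Not covered: 1, 6, 8, 9, 11 — 5 hosts.

5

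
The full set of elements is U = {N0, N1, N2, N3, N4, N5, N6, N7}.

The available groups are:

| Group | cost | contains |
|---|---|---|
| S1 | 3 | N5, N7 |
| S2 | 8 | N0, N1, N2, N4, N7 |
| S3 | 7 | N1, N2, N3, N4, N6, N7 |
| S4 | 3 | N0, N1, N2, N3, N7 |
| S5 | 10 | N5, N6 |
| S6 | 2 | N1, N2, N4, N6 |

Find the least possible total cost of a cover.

8

S1, S4, S6 together cover every element (S1 ∪ S4 ∪ S6 = {N0, N1, N2, N3, N4, N5, N6, N7}); total cost 3 + 3 + 2 = 8.
No covering selection has total cost below 8.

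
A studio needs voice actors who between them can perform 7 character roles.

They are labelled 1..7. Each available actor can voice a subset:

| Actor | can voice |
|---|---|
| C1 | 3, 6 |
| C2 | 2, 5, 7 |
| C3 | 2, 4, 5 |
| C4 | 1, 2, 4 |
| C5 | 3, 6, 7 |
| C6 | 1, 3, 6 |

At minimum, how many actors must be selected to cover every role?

C2 and C4 and C6 together: C2 ∪ C4 ∪ C6 = {1, 2, 3, 4, 5, 6, 7} — every role is covered.
Each actor has at most 3 roles, and 2·3 = 6 < 7 — so at least 3 actors are needed, and 3 is optimal.

3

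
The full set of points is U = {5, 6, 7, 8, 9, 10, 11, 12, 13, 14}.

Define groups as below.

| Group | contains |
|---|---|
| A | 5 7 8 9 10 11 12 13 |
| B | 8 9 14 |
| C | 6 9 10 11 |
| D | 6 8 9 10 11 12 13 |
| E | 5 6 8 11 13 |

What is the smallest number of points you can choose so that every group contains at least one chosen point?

H = {8, 9} meets every group (each contains at least one member of H), and |H| = 2.
No single point lies in every group, so at least 2 are needed and 2 is optimal.

2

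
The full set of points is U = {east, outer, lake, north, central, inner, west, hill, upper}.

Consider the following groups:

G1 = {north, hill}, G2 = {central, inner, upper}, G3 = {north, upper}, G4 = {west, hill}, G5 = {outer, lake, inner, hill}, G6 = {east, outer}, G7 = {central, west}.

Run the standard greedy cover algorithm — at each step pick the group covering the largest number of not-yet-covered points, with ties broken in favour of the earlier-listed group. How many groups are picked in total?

5

Greedy: pick G5 (covers 4 new) → pick G2 (covers 2 new) → pick G1 (covers 1 new) → pick G4 (covers 1 new) → pick G6 (covers 1 new). Total picks: 5.
(The true minimum cover uses only 4 groups, so greedy is not optimal here.)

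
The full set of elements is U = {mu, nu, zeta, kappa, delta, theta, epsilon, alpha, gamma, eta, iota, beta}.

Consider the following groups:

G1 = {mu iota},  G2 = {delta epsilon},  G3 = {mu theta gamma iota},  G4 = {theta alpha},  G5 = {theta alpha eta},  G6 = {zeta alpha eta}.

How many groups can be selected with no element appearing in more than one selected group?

G1, G2, G6 are pairwise disjoint (G1={mu,iota}; G2={delta,epsilon}; G6={zeta,alpha,eta}).
Every remaining group overlaps one of these, and no 4 of the listed groups are pairwise disjoint, so 3 is the maximum.

3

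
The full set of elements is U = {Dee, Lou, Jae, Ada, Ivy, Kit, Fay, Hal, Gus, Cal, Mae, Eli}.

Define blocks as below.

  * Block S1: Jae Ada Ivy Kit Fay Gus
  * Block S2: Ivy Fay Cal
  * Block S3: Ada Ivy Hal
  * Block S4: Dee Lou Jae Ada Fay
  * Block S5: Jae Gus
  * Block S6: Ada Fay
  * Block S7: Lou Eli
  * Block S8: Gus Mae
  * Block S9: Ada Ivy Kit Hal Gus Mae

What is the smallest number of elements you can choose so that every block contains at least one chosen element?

H = {Lou, Fay, Hal, Gus} meets every block (each contains at least one member of H), and |H| = 4.
No choice of 3 elements meets every block, so 4 is the minimum.

4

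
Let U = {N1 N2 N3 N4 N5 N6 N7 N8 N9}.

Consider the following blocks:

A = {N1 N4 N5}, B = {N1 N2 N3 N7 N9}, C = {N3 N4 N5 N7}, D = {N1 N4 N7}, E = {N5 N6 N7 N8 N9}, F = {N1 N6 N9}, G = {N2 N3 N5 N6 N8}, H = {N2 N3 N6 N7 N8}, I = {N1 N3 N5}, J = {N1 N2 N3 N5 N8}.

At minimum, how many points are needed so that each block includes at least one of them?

Take T = {N1, N3, N8}. Each listed block contains at least one of these, so T is a hitting set of size 3.
No choice of 2 points meets every block, so 3 is the minimum.

3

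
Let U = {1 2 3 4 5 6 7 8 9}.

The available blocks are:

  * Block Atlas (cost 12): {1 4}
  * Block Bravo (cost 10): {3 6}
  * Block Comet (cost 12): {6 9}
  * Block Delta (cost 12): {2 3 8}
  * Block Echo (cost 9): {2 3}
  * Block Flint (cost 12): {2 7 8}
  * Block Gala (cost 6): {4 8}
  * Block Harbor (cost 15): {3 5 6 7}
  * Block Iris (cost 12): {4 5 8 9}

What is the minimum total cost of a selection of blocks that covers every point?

46

Atlas, Bravo, Flint, Iris together cover every point (Atlas ∪ Bravo ∪ Flint ∪ Iris = {1, 2, 3, 4, 5, 6, 7, 8, 9}); total cost 12 + 10 + 12 + 12 = 46.
The greedy pick Gala, Harbor, Echo, Atlas, Comet costs 54; no covering selection beats 46.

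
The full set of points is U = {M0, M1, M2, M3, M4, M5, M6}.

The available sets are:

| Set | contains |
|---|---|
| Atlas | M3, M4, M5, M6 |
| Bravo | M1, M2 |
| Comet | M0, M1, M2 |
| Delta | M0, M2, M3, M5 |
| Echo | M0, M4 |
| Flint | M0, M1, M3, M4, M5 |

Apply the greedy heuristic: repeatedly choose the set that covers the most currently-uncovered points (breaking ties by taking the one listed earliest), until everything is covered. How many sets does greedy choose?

Greedy: pick Flint (covers 5 new) → pick Atlas (covers 1 new) → pick Bravo (covers 1 new). Total picks: 3.
(The true minimum cover uses only 2 sets, so greedy is not optimal here.)

3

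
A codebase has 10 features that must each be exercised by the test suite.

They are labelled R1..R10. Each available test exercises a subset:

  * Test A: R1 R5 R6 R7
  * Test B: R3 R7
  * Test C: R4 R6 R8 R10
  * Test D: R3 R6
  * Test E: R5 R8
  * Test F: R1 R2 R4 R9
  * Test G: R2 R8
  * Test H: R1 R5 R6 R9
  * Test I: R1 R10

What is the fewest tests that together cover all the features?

4

Take {A, C, D, F}. Their union is {R1, R2, R3, R4, R5, R6, R7, R8, R9, R10}, which is all 10 features.
No 3 of the 9 tests cover everything (all 84 combinations miss at least one feature), so 4 is optimal.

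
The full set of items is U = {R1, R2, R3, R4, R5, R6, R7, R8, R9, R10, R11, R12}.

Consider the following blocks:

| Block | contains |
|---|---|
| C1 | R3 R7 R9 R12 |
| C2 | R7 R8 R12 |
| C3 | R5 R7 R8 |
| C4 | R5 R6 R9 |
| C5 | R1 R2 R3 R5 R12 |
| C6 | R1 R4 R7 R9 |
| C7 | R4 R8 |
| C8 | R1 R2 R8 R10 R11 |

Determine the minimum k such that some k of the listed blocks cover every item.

C1 and C4 and C7 and C8 together: C1 ∪ C4 ∪ C7 ∪ C8 = {R1, R2, R3, R4, R5, R6, R7, R8, R9, R10, R11, R12} — every item is covered.
No 3 of the 8 blocks cover everything (all 56 combinations miss at least one item), so 4 is optimal.

4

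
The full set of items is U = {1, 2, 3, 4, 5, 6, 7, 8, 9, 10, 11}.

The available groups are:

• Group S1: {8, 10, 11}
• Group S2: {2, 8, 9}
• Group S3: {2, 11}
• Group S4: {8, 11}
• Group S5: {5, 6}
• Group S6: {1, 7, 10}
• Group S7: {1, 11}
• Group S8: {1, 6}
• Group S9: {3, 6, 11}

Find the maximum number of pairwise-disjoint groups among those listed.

3

S4, S5, S6 are pairwise disjoint (S4={8,11}; S5={5,6}; S6={1,7,10}).
Every remaining group overlaps one of these, and no 4 of the listed groups are pairwise disjoint, so 3 is the maximum.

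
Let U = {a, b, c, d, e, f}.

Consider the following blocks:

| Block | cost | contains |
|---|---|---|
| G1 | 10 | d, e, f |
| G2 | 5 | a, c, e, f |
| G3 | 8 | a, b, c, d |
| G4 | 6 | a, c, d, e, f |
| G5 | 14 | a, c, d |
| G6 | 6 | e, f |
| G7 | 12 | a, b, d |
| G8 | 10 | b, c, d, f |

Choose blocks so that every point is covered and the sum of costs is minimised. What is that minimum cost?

13

G2, G3 together cover every point (G2 ∪ G3 = {a, b, c, d, e, f}); total cost 5 + 8 = 13.
The greedy pick G4, G3 costs 14; no covering selection beats 13.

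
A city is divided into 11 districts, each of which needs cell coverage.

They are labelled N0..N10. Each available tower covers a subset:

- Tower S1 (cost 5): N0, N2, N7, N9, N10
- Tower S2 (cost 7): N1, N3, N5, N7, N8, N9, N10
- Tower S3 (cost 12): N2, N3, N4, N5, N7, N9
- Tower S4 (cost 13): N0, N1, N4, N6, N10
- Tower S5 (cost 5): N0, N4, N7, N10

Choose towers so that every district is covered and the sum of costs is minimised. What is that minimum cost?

S1, S2, S4 together cover every district (S1 ∪ S2 ∪ S4 = {N0, N1, N2, N3, N4, N5, N6, N7, N8, N9, N10}); total cost 5 + 7 + 13 = 25.
The greedy pick S1, S2, S5, S4 costs 30; no covering selection beats 25.

25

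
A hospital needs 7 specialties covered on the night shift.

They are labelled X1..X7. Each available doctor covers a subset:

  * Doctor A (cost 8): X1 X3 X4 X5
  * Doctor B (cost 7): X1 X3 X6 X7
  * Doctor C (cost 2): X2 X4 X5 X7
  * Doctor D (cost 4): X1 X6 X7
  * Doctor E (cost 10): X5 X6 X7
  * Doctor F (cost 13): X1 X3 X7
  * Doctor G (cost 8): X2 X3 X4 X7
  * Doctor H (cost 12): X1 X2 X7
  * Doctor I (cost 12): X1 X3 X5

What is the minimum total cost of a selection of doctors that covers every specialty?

B, C together cover every specialty (B ∪ C = {X1, X2, X3, X4, X5, X6, X7}); total cost 7 + 2 = 9.
The greedy pick C, D, B costs 13; no covering selection beats 9.

9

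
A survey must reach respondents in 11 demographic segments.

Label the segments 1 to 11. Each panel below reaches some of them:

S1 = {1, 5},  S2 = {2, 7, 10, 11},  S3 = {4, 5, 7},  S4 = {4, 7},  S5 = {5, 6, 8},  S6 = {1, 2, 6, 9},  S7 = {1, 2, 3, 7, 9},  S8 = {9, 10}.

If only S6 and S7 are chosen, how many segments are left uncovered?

5

Union of S6, S7 = {1, 2, 3, 6, 7, 9}.
Not covered: 4, 5, 8, 10, 11 — 5 segments.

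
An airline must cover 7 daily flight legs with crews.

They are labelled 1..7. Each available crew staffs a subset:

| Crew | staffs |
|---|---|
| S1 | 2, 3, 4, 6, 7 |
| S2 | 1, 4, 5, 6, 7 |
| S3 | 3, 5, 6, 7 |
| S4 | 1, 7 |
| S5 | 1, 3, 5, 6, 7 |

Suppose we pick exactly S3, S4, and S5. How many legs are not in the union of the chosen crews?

Union of S3, S4, S5 = {1, 3, 5, 6, 7}.
Not covered: 2, 4 — 2 legs.

2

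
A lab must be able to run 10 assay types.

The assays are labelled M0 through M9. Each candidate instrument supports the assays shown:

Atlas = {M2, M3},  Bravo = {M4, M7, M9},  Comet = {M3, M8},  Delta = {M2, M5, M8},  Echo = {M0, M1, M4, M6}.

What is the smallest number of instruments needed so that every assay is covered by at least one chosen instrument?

Take {Atlas, Bravo, Delta, Echo}. Their union is {M0, M1, M2, M3, M4, M5, M6, M7, M8, M9}, which is all 10 assays.
Only Bravo contains M7, so Bravo is forced; the remaining 7 assays need at least 3 more instruments (each remaining instrument adds at most 3) — so at least 4 instruments are needed, and 4 is optimal.

4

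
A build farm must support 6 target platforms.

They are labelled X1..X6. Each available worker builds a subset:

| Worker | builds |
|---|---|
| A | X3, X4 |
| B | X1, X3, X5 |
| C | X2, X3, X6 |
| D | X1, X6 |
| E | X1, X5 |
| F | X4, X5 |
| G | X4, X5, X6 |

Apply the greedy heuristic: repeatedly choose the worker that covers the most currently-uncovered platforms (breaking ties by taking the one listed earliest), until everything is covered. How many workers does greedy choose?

Greedy: pick B (covers 3 new) → pick C (covers 2 new) → pick A (covers 1 new). Total picks: 3.

3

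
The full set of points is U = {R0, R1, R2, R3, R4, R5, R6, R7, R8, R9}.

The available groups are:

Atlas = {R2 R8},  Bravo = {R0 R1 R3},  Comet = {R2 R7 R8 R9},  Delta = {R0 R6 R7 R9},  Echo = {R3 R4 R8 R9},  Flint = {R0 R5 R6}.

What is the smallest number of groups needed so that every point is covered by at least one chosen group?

4

Bravo and Comet and Echo and Flint together: Bravo ∪ Comet ∪ Echo ∪ Flint = {R0, R1, R2, R3, R4, R5, R6, R7, R8, R9} — every point is covered.
No 3 of the 6 groups cover everything (all 20 combinations miss at least one point), so 4 is optimal.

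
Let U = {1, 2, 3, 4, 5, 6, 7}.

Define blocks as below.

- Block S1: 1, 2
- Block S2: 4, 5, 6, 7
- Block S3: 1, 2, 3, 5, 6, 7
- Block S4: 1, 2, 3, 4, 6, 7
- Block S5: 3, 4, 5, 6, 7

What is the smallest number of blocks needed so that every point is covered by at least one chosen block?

2

S4 and S5 cover everything between them: the union {1, 2, 3, 4, 5, 6, 7} is all of U.
No single block has all 7 points (the largest, S3, has 6), so 2 is optimal.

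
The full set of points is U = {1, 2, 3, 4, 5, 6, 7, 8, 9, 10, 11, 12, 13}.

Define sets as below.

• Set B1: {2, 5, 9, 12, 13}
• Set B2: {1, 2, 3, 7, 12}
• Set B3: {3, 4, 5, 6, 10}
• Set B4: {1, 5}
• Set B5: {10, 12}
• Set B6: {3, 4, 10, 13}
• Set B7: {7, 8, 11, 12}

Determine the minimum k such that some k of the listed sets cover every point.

B1, B2, B3, and B7 cover everything between them: the union {1, 2, 3, 4, 5, 6, 7, 8, 9, 10, 11, 12, 13} is all of U.
No 3 of the 7 sets cover everything (all 35 combinations miss at least one point), so 4 is optimal.

4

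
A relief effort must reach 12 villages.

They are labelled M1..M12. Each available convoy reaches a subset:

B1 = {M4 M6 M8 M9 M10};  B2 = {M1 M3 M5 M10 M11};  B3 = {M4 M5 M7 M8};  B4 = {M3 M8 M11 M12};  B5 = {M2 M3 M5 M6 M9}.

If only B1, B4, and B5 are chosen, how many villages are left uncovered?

2

Union of B1, B4, B5 = {M2, M3, M4, M5, M6, M8, M9, M10, M11, M12}.
Not covered: M1, M7 — 2 villages.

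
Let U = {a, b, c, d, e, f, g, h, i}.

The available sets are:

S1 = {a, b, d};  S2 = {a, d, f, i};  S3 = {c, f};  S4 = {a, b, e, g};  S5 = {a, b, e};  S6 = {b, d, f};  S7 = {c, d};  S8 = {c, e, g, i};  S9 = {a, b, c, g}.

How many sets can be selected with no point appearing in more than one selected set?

2

S4, S7 are pairwise disjoint (S4={a,b,e,g}; S7={c,d}).
Every remaining set overlaps one of these, and no 3 of the listed sets are pairwise disjoint, so 2 is the maximum.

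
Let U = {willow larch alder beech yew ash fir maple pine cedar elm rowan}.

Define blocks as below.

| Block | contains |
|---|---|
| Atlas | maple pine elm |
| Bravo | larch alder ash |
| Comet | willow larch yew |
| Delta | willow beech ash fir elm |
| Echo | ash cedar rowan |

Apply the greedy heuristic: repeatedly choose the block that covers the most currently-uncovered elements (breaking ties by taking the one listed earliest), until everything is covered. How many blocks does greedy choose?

Greedy: pick Delta (covers 5 new) → pick Atlas (covers 2 new) → pick Bravo (covers 2 new) → pick Echo (covers 2 new) → pick Comet (covers 1 new). Total picks: 5.

5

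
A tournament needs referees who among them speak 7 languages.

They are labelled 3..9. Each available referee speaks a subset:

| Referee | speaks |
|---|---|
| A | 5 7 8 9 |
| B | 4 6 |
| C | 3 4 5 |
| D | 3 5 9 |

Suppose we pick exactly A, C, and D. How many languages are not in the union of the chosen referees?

Union of A, C, D = {3, 4, 5, 7, 8, 9}.
Not covered: 6 — 1 language.

1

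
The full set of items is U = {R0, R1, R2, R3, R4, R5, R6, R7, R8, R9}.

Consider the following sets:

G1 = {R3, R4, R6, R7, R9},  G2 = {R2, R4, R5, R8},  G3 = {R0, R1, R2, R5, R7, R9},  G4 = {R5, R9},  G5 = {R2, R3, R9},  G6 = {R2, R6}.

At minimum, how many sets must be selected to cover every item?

G1, G2, and G3 cover everything between them: the union {R0, R1, R2, R3, R4, R5, R6, R7, R8, R9} is all of U.
Only G3 contains R0, so G3 is forced; the remaining 4 items need at least 2 more sets (each remaining set adds at most 3) — so at least 3 sets are needed, and 3 is optimal.

3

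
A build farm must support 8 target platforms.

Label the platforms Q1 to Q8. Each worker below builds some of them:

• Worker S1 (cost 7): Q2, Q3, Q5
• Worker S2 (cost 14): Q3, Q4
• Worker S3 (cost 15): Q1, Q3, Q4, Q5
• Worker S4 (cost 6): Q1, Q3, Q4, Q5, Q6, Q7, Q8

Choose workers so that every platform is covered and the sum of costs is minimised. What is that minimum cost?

S1, S4 together cover every platform (S1 ∪ S4 = {Q1, Q2, Q3, Q4, Q5, Q6, Q7, Q8}); total cost 7 + 6 = 13.
No covering selection has total cost below 13.

13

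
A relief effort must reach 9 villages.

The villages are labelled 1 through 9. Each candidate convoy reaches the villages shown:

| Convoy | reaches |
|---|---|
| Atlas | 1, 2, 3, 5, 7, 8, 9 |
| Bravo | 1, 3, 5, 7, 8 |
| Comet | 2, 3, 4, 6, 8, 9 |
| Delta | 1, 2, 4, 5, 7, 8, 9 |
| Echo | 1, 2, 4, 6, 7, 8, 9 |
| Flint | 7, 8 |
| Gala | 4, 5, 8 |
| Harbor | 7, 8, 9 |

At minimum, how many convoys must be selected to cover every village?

Atlas and Comet together: Atlas ∪ Comet = {1, 2, 3, 4, 5, 6, 7, 8, 9} — every village is covered.
No single convoy has all 9 villages (the largest, Atlas, has 7), so 2 is optimal.

2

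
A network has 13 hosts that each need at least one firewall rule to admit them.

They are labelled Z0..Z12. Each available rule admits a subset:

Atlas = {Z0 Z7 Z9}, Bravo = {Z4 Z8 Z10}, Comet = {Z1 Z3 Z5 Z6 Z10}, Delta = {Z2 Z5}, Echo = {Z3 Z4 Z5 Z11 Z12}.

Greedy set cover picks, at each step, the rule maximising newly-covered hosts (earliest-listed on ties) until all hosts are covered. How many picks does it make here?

Greedy: pick Comet (covers 5 new) → pick Atlas (covers 3 new) → pick Echo (covers 3 new) → pick Bravo (covers 1 new) → pick Delta (covers 1 new). Total picks: 5.

5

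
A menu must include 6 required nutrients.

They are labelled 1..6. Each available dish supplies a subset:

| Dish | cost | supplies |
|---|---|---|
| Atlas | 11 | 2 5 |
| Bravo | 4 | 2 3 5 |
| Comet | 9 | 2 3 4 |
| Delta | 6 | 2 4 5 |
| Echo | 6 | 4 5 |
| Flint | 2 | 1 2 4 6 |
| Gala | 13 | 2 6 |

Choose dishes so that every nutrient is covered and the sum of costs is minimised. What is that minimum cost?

6

Bravo, Flint together cover every nutrient (Bravo ∪ Flint = {1, 2, 3, 4, 5, 6}); total cost 4 + 2 = 6.
No covering selection has total cost below 6.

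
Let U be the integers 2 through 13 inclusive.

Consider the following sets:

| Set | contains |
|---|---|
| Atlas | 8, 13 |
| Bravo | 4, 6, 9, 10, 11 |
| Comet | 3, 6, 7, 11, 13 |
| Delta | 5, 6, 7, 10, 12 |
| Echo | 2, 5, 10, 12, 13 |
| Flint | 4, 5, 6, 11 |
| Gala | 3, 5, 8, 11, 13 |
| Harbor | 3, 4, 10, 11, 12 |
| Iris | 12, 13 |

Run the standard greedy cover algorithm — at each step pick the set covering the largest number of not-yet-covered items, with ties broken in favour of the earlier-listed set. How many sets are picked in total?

4

Greedy: pick Bravo (covers 5 new) → pick Echo (covers 4 new) → pick Comet (covers 2 new) → pick Atlas (covers 1 new). Total picks: 4.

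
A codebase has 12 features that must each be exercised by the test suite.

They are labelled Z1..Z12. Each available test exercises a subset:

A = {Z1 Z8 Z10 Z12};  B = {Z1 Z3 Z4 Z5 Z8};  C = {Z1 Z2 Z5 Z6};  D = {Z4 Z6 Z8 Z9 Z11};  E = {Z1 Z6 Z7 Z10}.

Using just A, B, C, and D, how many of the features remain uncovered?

1

Union of A, B, C, D = {Z1, Z2, Z3, Z4, Z5, Z6, Z8, Z9, Z10, Z11, Z12}.
Not covered: Z7 — 1 feature.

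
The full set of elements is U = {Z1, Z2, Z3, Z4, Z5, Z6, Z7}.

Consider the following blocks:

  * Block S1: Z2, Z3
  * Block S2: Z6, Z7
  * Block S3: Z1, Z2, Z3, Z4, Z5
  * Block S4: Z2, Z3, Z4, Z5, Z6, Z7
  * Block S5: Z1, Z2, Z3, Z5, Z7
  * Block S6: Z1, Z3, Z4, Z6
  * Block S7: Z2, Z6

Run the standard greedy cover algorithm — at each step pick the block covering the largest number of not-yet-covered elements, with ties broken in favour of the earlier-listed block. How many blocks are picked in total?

2

Greedy: pick S4 (covers 6 new) → pick S3 (covers 1 new). Total picks: 2.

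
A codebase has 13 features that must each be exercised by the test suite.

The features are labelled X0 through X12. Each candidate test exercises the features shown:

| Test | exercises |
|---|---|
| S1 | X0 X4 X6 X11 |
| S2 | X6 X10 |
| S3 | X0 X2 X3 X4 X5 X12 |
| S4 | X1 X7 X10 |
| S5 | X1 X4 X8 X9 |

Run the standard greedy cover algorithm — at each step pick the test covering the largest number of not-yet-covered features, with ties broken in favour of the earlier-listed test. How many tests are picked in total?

Greedy: pick S3 (covers 6 new) → pick S4 (covers 3 new) → pick S1 (covers 2 new) → pick S5 (covers 2 new). Total picks: 4.

4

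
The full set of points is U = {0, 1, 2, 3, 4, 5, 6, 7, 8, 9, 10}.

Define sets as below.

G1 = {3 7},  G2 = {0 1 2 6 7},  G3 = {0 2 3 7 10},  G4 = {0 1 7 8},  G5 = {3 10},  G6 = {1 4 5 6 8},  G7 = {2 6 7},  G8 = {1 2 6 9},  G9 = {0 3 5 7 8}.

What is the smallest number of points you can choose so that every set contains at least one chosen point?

3

The 3 points {3, 6, 8} hit every set.
No choice of 2 points meets every set, so 3 is the minimum.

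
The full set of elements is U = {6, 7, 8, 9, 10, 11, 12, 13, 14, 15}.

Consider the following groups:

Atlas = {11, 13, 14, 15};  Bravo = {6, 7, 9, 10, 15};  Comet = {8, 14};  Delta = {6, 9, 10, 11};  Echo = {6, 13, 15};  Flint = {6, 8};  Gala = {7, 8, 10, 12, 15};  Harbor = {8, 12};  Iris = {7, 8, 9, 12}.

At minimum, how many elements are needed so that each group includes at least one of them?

H = {6, 8, 13} meets every group (each contains at least one member of H), and |H| = 3.
No choice of 2 elements meets every group, so 3 is the minimum.

3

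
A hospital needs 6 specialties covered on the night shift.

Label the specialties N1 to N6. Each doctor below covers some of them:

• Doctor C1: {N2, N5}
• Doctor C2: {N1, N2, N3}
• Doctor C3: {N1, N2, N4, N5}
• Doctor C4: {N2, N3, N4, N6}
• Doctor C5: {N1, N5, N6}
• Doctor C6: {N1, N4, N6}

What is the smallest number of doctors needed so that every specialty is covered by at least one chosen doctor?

2

C3 and C4 together: C3 ∪ C4 = {N1, N2, N3, N4, N5, N6} — every specialty is covered.
No single doctor has all 6 specialties (the largest, C3, has 4), so 2 is optimal.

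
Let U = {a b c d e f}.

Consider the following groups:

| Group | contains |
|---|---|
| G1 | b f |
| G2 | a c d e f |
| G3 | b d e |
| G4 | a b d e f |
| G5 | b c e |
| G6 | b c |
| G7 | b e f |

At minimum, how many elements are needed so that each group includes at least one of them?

2

H = {b, d} meets every group (each contains at least one member of H), and |H| = 2.
No single element lies in every group, so at least 2 are needed and 2 is optimal.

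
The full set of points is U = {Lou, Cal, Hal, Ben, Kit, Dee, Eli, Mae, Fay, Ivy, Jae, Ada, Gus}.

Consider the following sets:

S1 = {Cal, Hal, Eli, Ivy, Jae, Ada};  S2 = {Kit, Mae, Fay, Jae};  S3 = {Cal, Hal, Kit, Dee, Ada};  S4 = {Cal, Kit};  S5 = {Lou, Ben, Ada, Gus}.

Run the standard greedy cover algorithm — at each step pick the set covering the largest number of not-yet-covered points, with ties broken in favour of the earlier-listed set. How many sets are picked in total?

4

Greedy: pick S1 (covers 6 new) → pick S2 (covers 3 new) → pick S5 (covers 3 new) → pick S3 (covers 1 new). Total picks: 4.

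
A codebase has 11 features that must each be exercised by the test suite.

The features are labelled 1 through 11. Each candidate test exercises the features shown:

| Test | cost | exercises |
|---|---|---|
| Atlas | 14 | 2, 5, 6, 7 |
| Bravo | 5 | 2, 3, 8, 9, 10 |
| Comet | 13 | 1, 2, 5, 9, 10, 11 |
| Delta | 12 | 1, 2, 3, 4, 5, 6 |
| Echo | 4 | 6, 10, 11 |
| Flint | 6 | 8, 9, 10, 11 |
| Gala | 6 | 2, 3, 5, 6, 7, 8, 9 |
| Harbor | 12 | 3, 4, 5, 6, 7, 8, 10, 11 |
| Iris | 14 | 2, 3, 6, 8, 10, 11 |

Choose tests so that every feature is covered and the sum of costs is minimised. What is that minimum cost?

Delta, Echo, Gala together cover every feature (Delta ∪ Echo ∪ Gala = {1, 2, 3, 4, 5, 6, 7, 8, 9, 10, 11}); total cost 12 + 4 + 6 = 22.
No covering selection has total cost below 22.

22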